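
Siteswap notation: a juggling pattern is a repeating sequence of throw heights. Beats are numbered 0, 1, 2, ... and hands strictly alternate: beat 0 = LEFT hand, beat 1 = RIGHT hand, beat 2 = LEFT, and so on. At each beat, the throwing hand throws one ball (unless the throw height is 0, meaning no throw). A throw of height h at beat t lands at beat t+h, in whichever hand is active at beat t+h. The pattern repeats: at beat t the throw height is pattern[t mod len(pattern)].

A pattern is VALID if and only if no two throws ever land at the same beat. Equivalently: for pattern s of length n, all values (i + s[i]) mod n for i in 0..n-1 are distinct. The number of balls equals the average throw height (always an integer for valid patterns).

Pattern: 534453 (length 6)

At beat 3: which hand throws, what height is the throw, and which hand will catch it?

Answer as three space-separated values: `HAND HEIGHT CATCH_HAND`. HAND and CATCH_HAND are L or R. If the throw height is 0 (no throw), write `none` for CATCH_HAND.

Beat 3: 3 mod 2 = 1, so hand = R
Throw height = pattern[3 mod 6] = pattern[3] = 4
Lands at beat 3+4=7, 7 mod 2 = 1, so catch hand = R

Answer: R 4 R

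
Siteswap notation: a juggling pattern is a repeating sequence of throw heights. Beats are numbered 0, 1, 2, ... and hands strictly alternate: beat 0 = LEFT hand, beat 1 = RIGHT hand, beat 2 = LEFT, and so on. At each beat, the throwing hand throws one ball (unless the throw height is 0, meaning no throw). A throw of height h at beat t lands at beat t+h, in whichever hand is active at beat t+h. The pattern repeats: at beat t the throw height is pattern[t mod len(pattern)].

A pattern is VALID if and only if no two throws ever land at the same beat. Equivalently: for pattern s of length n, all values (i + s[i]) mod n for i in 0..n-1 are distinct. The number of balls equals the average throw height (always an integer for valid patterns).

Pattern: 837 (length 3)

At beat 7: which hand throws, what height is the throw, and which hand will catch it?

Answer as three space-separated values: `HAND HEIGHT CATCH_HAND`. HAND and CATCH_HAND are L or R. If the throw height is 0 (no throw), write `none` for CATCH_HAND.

Answer: R 3 L

Derivation:
Beat 7: 7 mod 2 = 1, so hand = R
Throw height = pattern[7 mod 3] = pattern[1] = 3
Lands at beat 7+3=10, 10 mod 2 = 0, so catch hand = L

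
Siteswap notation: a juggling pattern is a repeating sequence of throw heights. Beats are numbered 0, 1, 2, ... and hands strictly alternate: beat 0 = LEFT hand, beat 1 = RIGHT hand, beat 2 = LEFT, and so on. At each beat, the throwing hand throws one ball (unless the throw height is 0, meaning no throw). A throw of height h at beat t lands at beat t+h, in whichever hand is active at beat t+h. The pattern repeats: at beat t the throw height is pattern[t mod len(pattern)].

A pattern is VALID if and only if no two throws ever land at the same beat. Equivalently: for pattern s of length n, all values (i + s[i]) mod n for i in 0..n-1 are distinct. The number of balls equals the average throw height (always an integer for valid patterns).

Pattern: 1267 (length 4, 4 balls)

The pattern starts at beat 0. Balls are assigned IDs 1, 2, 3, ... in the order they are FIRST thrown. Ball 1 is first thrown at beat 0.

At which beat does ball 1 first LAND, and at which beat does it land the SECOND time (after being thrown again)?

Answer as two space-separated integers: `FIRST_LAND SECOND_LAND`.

Beat 0 (L): throw ball1 h=1 -> lands@1:R; in-air after throw: [b1@1:R]
Beat 1 (R): throw ball1 h=2 -> lands@3:R; in-air after throw: [b1@3:R]
Beat 2 (L): throw ball2 h=6 -> lands@8:L; in-air after throw: [b1@3:R b2@8:L]
Beat 3 (R): throw ball1 h=7 -> lands@10:L; in-air after throw: [b2@8:L b1@10:L]
Ball 1: thrown@0 h=1 -> first land @1; rethrown@1 h=2 -> second land @3

Answer: 1 3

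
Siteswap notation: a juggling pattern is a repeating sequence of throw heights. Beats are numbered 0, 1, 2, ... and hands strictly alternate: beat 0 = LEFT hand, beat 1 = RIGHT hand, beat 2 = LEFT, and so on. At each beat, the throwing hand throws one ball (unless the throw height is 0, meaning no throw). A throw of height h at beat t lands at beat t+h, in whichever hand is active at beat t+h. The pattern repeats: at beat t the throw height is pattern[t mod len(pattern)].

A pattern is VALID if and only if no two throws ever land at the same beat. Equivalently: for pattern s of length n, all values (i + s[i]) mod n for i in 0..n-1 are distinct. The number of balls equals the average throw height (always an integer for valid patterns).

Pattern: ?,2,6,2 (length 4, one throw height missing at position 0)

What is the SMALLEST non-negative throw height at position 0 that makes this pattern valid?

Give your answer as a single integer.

Answer: 2

Derivation:
i=0: s[i]=? (unknown)
i=1: (1 + 2) mod 4 = 3
i=2: (2 + 6) mod 4 = 0
i=3: (3 + 2) mod 4 = 1
Known residues: [0, 1, 3]; need a permutation of 0..3, so missing residue r = 2
Need (0 + s) mod 4 = 2; smallest s = (2 - 0) mod 4 = 2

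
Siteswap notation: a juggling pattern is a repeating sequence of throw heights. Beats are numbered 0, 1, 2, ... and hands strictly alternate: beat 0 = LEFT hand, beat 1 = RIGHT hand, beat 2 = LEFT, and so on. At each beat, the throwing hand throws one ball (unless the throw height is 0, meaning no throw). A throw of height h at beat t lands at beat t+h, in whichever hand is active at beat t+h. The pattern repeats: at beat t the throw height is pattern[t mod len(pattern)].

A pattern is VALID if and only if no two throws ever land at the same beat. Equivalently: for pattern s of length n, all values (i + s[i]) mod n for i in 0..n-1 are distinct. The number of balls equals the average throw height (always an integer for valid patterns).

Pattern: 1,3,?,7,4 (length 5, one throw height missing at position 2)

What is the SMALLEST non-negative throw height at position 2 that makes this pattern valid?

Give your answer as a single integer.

Answer: 0

Derivation:
i=0: (0 + 1) mod 5 = 1
i=1: (1 + 3) mod 5 = 4
i=2: s[i]=? (unknown)
i=3: (3 + 7) mod 5 = 0
i=4: (4 + 4) mod 5 = 3
Known residues: [0, 1, 3, 4]; need a permutation of 0..4, so missing residue r = 2
Need (2 + s) mod 5 = 2; smallest s = (2 - 2) mod 5 = 0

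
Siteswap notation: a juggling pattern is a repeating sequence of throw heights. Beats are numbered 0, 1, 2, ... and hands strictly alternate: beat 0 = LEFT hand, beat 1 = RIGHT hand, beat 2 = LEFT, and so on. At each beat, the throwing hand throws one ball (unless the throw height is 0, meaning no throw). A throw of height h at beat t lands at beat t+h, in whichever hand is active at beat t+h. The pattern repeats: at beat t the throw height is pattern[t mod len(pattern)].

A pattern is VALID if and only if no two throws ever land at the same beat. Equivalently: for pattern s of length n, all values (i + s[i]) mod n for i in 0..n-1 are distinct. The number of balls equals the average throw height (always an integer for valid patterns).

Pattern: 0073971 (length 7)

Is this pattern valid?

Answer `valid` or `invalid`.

Answer: invalid

Derivation:
i=0: (i + s[i]) mod n = (0 + 0) mod 7 = 0
i=1: (i + s[i]) mod n = (1 + 0) mod 7 = 1
i=2: (i + s[i]) mod n = (2 + 7) mod 7 = 2
i=3: (i + s[i]) mod n = (3 + 3) mod 7 = 6
i=4: (i + s[i]) mod n = (4 + 9) mod 7 = 6
i=5: (i + s[i]) mod n = (5 + 7) mod 7 = 5
i=6: (i + s[i]) mod n = (6 + 1) mod 7 = 0
Residues: [0, 1, 2, 6, 6, 5, 0], distinct: False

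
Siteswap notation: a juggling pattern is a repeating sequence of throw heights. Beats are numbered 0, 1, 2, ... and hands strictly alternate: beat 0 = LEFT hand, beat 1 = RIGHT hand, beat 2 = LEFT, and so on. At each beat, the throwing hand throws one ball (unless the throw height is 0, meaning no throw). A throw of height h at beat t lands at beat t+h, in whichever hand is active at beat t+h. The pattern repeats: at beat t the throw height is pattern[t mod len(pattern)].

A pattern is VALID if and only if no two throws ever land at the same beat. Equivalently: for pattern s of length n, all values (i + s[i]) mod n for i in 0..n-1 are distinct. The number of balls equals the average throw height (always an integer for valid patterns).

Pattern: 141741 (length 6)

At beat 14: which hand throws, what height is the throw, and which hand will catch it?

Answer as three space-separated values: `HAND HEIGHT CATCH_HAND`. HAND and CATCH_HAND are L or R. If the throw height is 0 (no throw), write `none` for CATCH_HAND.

Answer: L 1 R

Derivation:
Beat 14: 14 mod 2 = 0, so hand = L
Throw height = pattern[14 mod 6] = pattern[2] = 1
Lands at beat 14+1=15, 15 mod 2 = 1, so catch hand = R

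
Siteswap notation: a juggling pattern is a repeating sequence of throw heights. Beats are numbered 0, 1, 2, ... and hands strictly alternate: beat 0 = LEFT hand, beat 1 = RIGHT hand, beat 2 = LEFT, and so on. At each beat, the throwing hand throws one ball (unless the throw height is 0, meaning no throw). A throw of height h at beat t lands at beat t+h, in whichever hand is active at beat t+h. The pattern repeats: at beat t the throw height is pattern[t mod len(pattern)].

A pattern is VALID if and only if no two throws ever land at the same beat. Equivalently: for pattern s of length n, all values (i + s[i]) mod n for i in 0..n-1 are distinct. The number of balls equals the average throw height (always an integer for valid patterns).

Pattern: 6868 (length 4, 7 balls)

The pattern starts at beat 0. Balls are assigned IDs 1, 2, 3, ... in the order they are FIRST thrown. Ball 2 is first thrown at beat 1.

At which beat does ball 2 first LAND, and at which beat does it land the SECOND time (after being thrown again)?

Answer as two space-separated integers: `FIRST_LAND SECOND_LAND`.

Beat 0 (L): throw ball1 h=6 -> lands@6:L; in-air after throw: [b1@6:L]
Beat 1 (R): throw ball2 h=8 -> lands@9:R; in-air after throw: [b1@6:L b2@9:R]
Beat 2 (L): throw ball3 h=6 -> lands@8:L; in-air after throw: [b1@6:L b3@8:L b2@9:R]
Beat 3 (R): throw ball4 h=8 -> lands@11:R; in-air after throw: [b1@6:L b3@8:L b2@9:R b4@11:R]
Beat 4 (L): throw ball5 h=6 -> lands@10:L; in-air after throw: [b1@6:L b3@8:L b2@9:R b5@10:L b4@11:R]
Beat 5 (R): throw ball6 h=8 -> lands@13:R; in-air after throw: [b1@6:L b3@8:L b2@9:R b5@10:L b4@11:R b6@13:R]
Beat 6 (L): throw ball1 h=6 -> lands@12:L; in-air after throw: [b3@8:L b2@9:R b5@10:L b4@11:R b1@12:L b6@13:R]
Beat 7 (R): throw ball7 h=8 -> lands@15:R; in-air after throw: [b3@8:L b2@9:R b5@10:L b4@11:R b1@12:L b6@13:R b7@15:R]
Beat 8 (L): throw ball3 h=6 -> lands@14:L; in-air after throw: [b2@9:R b5@10:L b4@11:R b1@12:L b6@13:R b3@14:L b7@15:R]
Beat 9 (R): throw ball2 h=8 -> lands@17:R; in-air after throw: [b5@10:L b4@11:R b1@12:L b6@13:R b3@14:L b7@15:R b2@17:R]
Beat 10 (L): throw ball5 h=6 -> lands@16:L; in-air after throw: [b4@11:R b1@12:L b6@13:R b3@14:L b7@15:R b5@16:L b2@17:R]
Beat 11 (R): throw ball4 h=8 -> lands@19:R; in-air after throw: [b1@12:L b6@13:R b3@14:L b7@15:R b5@16:L b2@17:R b4@19:R]
Beat 12 (L): throw ball1 h=6 -> lands@18:L; in-air after throw: [b6@13:R b3@14:L b7@15:R b5@16:L b2@17:R b1@18:L b4@19:R]
Beat 13 (R): throw ball6 h=8 -> lands@21:R; in-air after throw: [b3@14:L b7@15:R b5@16:L b2@17:R b1@18:L b4@19:R b6@21:R]
Beat 14 (L): throw ball3 h=6 -> lands@20:L; in-air after throw: [b7@15:R b5@16:L b2@17:R b1@18:L b4@19:R b3@20:L b6@21:R]
Beat 15 (R): throw ball7 h=8 -> lands@23:R; in-air after throw: [b5@16:L b2@17:R b1@18:L b4@19:R b3@20:L b6@21:R b7@23:R]
Beat 16 (L): throw ball5 h=6 -> lands@22:L; in-air after throw: [b2@17:R b1@18:L b4@19:R b3@20:L b6@21:R b5@22:L b7@23:R]
Beat 17 (R): throw ball2 h=8 -> lands@25:R; in-air after throw: [b1@18:L b4@19:R b3@20:L b6@21:R b5@22:L b7@23:R b2@25:R]
Ball 2: thrown@1 h=8 -> first land @9; rethrown@9 h=8 -> second land @17

Answer: 9 17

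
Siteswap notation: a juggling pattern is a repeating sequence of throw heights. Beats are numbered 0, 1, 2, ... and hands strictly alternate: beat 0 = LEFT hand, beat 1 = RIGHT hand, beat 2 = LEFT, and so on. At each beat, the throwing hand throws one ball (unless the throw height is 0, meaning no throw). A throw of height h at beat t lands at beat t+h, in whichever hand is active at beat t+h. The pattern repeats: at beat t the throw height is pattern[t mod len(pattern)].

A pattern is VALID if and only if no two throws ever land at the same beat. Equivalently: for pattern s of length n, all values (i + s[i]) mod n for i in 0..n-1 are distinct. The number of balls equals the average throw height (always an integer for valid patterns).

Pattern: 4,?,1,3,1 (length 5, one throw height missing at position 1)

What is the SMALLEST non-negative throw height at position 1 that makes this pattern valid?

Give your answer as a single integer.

i=0: (0 + 4) mod 5 = 4
i=1: s[i]=? (unknown)
i=2: (2 + 1) mod 5 = 3
i=3: (3 + 3) mod 5 = 1
i=4: (4 + 1) mod 5 = 0
Known residues: [0, 1, 3, 4]; need a permutation of 0..4, so missing residue r = 2
Need (1 + s) mod 5 = 2; smallest s = (2 - 1) mod 5 = 1

Answer: 1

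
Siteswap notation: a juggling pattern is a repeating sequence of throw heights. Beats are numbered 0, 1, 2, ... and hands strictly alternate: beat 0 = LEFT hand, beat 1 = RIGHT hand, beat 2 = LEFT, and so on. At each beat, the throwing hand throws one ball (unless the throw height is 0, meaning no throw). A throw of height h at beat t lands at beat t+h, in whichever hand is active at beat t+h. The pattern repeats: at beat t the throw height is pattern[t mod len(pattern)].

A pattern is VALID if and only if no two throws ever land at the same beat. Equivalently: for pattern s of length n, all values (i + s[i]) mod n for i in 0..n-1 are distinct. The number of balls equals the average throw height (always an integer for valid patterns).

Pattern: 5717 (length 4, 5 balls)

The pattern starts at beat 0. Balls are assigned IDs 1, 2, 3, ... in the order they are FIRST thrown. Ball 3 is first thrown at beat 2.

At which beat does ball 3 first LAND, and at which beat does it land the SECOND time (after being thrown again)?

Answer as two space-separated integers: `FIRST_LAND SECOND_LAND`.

Beat 0 (L): throw ball1 h=5 -> lands@5:R; in-air after throw: [b1@5:R]
Beat 1 (R): throw ball2 h=7 -> lands@8:L; in-air after throw: [b1@5:R b2@8:L]
Beat 2 (L): throw ball3 h=1 -> lands@3:R; in-air after throw: [b3@3:R b1@5:R b2@8:L]
Beat 3 (R): throw ball3 h=7 -> lands@10:L; in-air after throw: [b1@5:R b2@8:L b3@10:L]
Beat 4 (L): throw ball4 h=5 -> lands@9:R; in-air after throw: [b1@5:R b2@8:L b4@9:R b3@10:L]
Beat 5 (R): throw ball1 h=7 -> lands@12:L; in-air after throw: [b2@8:L b4@9:R b3@10:L b1@12:L]
Beat 6 (L): throw ball5 h=1 -> lands@7:R; in-air after throw: [b5@7:R b2@8:L b4@9:R b3@10:L b1@12:L]
Beat 7 (R): throw ball5 h=7 -> lands@14:L; in-air after throw: [b2@8:L b4@9:R b3@10:L b1@12:L b5@14:L]
Beat 8 (L): throw ball2 h=5 -> lands@13:R; in-air after throw: [b4@9:R b3@10:L b1@12:L b2@13:R b5@14:L]
Beat 9 (R): throw ball4 h=7 -> lands@16:L; in-air after throw: [b3@10:L b1@12:L b2@13:R b5@14:L b4@16:L]
Beat 10 (L): throw ball3 h=1 -> lands@11:R; in-air after throw: [b3@11:R b1@12:L b2@13:R b5@14:L b4@16:L]
Ball 3: thrown@2 h=1 -> first land @3; rethrown@3 h=7 -> second land @10

Answer: 3 10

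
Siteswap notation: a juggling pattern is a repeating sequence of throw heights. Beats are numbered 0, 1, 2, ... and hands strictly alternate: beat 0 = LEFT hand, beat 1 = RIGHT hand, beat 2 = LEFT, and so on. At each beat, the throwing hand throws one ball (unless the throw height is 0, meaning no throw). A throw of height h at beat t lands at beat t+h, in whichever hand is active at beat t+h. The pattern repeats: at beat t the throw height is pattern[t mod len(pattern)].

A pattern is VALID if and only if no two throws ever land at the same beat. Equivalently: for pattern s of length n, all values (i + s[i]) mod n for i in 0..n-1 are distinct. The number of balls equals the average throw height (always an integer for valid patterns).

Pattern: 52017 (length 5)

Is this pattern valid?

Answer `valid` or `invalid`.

i=0: (i + s[i]) mod n = (0 + 5) mod 5 = 0
i=1: (i + s[i]) mod n = (1 + 2) mod 5 = 3
i=2: (i + s[i]) mod n = (2 + 0) mod 5 = 2
i=3: (i + s[i]) mod n = (3 + 1) mod 5 = 4
i=4: (i + s[i]) mod n = (4 + 7) mod 5 = 1
Residues: [0, 3, 2, 4, 1], distinct: True

Answer: valid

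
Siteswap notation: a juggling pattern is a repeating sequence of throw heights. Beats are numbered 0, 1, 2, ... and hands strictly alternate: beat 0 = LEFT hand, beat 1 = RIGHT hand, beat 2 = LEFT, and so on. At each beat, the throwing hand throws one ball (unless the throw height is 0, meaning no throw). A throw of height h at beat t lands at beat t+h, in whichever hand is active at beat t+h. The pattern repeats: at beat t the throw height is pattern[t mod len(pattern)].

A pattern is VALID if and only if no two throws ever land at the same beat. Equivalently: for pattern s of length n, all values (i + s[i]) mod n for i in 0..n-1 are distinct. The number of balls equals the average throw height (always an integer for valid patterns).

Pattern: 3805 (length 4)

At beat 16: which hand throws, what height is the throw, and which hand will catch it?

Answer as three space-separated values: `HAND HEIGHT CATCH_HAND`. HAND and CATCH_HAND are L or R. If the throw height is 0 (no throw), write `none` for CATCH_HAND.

Beat 16: 16 mod 2 = 0, so hand = L
Throw height = pattern[16 mod 4] = pattern[0] = 3
Lands at beat 16+3=19, 19 mod 2 = 1, so catch hand = R

Answer: L 3 R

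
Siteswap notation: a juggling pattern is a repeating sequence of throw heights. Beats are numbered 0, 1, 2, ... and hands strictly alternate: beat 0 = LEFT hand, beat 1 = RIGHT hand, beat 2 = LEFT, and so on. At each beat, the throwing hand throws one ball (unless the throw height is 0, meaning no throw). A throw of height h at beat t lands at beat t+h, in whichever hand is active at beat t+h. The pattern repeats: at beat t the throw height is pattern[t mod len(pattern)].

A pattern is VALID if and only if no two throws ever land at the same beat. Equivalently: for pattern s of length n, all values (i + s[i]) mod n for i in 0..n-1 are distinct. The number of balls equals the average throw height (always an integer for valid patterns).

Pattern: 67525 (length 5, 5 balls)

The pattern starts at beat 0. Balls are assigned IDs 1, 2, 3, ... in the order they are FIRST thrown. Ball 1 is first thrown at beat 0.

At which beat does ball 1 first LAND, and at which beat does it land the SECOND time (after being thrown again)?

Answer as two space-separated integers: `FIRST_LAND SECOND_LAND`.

Beat 0 (L): throw ball1 h=6 -> lands@6:L; in-air after throw: [b1@6:L]
Beat 1 (R): throw ball2 h=7 -> lands@8:L; in-air after throw: [b1@6:L b2@8:L]
Beat 2 (L): throw ball3 h=5 -> lands@7:R; in-air after throw: [b1@6:L b3@7:R b2@8:L]
Beat 3 (R): throw ball4 h=2 -> lands@5:R; in-air after throw: [b4@5:R b1@6:L b3@7:R b2@8:L]
Beat 4 (L): throw ball5 h=5 -> lands@9:R; in-air after throw: [b4@5:R b1@6:L b3@7:R b2@8:L b5@9:R]
Beat 5 (R): throw ball4 h=6 -> lands@11:R; in-air after throw: [b1@6:L b3@7:R b2@8:L b5@9:R b4@11:R]
Beat 6 (L): throw ball1 h=7 -> lands@13:R; in-air after throw: [b3@7:R b2@8:L b5@9:R b4@11:R b1@13:R]
Beat 7 (R): throw ball3 h=5 -> lands@12:L; in-air after throw: [b2@8:L b5@9:R b4@11:R b3@12:L b1@13:R]
Beat 8 (L): throw ball2 h=2 -> lands@10:L; in-air after throw: [b5@9:R b2@10:L b4@11:R b3@12:L b1@13:R]
Beat 9 (R): throw ball5 h=5 -> lands@14:L; in-air after throw: [b2@10:L b4@11:R b3@12:L b1@13:R b5@14:L]
Beat 10 (L): throw ball2 h=6 -> lands@16:L; in-air after throw: [b4@11:R b3@12:L b1@13:R b5@14:L b2@16:L]
Beat 11 (R): throw ball4 h=7 -> lands@18:L; in-air after throw: [b3@12:L b1@13:R b5@14:L b2@16:L b4@18:L]
Beat 12 (L): throw ball3 h=5 -> lands@17:R; in-air after throw: [b1@13:R b5@14:L b2@16:L b3@17:R b4@18:L]
Beat 13 (R): throw ball1 h=2 -> lands@15:R; in-air after throw: [b5@14:L b1@15:R b2@16:L b3@17:R b4@18:L]
Ball 1: thrown@0 h=6 -> first land @6; rethrown@6 h=7 -> second land @13

Answer: 6 13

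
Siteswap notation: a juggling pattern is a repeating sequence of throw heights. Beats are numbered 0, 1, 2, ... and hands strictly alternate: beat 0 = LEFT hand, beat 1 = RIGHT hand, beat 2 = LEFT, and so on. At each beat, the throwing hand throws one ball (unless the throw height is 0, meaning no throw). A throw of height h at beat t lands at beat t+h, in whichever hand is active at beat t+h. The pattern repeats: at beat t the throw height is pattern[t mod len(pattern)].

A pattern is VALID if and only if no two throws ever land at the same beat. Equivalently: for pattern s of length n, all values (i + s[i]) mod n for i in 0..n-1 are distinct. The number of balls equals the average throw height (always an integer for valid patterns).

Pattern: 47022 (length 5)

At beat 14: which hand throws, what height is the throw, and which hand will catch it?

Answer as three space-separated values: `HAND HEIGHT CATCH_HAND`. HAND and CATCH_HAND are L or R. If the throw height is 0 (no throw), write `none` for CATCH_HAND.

Beat 14: 14 mod 2 = 0, so hand = L
Throw height = pattern[14 mod 5] = pattern[4] = 2
Lands at beat 14+2=16, 16 mod 2 = 0, so catch hand = L

Answer: L 2 L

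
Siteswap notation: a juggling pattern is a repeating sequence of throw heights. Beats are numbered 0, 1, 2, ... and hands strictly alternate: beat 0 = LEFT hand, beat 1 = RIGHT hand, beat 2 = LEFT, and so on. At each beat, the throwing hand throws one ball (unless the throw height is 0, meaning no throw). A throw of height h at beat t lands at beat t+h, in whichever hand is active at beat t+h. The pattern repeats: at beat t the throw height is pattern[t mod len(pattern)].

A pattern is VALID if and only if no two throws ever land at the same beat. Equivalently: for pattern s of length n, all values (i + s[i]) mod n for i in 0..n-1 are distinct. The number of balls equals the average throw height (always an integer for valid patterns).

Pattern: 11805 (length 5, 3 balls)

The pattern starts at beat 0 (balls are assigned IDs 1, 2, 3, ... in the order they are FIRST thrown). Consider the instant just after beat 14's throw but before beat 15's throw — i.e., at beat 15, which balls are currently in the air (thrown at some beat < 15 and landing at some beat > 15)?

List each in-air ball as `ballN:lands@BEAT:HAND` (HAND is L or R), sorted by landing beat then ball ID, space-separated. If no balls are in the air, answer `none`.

Answer: ball2:lands@19:R ball1:lands@20:L

Derivation:
Beat 0 (L): throw ball1 h=1 -> lands@1:R; in-air after throw: [b1@1:R]
Beat 1 (R): throw ball1 h=1 -> lands@2:L; in-air after throw: [b1@2:L]
Beat 2 (L): throw ball1 h=8 -> lands@10:L; in-air after throw: [b1@10:L]
Beat 4 (L): throw ball2 h=5 -> lands@9:R; in-air after throw: [b2@9:R b1@10:L]
Beat 5 (R): throw ball3 h=1 -> lands@6:L; in-air after throw: [b3@6:L b2@9:R b1@10:L]
Beat 6 (L): throw ball3 h=1 -> lands@7:R; in-air after throw: [b3@7:R b2@9:R b1@10:L]
Beat 7 (R): throw ball3 h=8 -> lands@15:R; in-air after throw: [b2@9:R b1@10:L b3@15:R]
Beat 9 (R): throw ball2 h=5 -> lands@14:L; in-air after throw: [b1@10:L b2@14:L b3@15:R]
Beat 10 (L): throw ball1 h=1 -> lands@11:R; in-air after throw: [b1@11:R b2@14:L b3@15:R]
Beat 11 (R): throw ball1 h=1 -> lands@12:L; in-air after throw: [b1@12:L b2@14:L b3@15:R]
Beat 12 (L): throw ball1 h=8 -> lands@20:L; in-air after throw: [b2@14:L b3@15:R b1@20:L]
Beat 14 (L): throw ball2 h=5 -> lands@19:R; in-air after throw: [b3@15:R b2@19:R b1@20:L]
Beat 15 (R): throw ball3 h=1 -> lands@16:L; in-air after throw: [b3@16:L b2@19:R b1@20:L]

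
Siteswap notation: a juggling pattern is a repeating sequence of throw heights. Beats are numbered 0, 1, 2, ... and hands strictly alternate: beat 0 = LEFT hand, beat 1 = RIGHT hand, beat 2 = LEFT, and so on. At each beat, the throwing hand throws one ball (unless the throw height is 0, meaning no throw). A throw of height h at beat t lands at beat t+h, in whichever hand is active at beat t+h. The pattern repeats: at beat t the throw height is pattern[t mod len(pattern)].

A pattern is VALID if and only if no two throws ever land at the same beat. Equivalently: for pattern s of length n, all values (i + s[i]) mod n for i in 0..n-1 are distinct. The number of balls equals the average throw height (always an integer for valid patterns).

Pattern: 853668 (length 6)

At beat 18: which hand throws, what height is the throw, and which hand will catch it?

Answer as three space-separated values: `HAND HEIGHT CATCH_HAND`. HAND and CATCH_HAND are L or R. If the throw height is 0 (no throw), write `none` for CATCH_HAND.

Beat 18: 18 mod 2 = 0, so hand = L
Throw height = pattern[18 mod 6] = pattern[0] = 8
Lands at beat 18+8=26, 26 mod 2 = 0, so catch hand = L

Answer: L 8 L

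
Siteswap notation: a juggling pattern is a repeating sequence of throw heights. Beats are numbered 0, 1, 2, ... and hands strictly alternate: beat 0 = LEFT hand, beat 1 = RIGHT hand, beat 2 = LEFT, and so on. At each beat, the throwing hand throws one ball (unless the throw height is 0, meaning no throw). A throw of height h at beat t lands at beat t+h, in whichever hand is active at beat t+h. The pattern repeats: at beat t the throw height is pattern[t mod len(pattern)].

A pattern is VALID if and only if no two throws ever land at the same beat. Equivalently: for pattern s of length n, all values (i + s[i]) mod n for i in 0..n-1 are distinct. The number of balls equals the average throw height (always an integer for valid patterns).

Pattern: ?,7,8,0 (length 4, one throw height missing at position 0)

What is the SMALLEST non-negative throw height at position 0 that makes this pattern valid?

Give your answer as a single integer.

i=0: s[i]=? (unknown)
i=1: (1 + 7) mod 4 = 0
i=2: (2 + 8) mod 4 = 2
i=3: (3 + 0) mod 4 = 3
Known residues: [0, 2, 3]; need a permutation of 0..3, so missing residue r = 1
Need (0 + s) mod 4 = 1; smallest s = (1 - 0) mod 4 = 1

Answer: 1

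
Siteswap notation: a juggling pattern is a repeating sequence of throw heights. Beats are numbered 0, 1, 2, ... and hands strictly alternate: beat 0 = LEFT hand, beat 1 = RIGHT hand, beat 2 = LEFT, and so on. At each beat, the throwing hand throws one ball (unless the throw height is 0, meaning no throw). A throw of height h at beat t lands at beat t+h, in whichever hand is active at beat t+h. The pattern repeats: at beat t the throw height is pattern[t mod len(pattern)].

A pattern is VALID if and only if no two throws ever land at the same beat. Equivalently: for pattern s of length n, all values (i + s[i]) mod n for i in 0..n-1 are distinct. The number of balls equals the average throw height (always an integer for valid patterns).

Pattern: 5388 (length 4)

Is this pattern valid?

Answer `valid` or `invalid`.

i=0: (i + s[i]) mod n = (0 + 5) mod 4 = 1
i=1: (i + s[i]) mod n = (1 + 3) mod 4 = 0
i=2: (i + s[i]) mod n = (2 + 8) mod 4 = 2
i=3: (i + s[i]) mod n = (3 + 8) mod 4 = 3
Residues: [1, 0, 2, 3], distinct: True

Answer: valid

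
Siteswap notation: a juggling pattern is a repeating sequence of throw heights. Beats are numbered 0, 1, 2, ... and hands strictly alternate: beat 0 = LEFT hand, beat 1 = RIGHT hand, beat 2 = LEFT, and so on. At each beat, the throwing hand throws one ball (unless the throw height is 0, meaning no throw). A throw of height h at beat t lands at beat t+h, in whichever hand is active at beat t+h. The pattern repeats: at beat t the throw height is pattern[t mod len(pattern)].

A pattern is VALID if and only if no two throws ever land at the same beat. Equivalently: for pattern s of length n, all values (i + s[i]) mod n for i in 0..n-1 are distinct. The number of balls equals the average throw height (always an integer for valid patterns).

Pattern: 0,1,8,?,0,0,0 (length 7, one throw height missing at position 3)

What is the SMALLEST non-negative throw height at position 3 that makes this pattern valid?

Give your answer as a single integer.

i=0: (0 + 0) mod 7 = 0
i=1: (1 + 1) mod 7 = 2
i=2: (2 + 8) mod 7 = 3
i=3: s[i]=? (unknown)
i=4: (4 + 0) mod 7 = 4
i=5: (5 + 0) mod 7 = 5
i=6: (6 + 0) mod 7 = 6
Known residues: [0, 2, 3, 4, 5, 6]; need a permutation of 0..6, so missing residue r = 1
Need (3 + s) mod 7 = 1; smallest s = (1 - 3) mod 7 = 5

Answer: 5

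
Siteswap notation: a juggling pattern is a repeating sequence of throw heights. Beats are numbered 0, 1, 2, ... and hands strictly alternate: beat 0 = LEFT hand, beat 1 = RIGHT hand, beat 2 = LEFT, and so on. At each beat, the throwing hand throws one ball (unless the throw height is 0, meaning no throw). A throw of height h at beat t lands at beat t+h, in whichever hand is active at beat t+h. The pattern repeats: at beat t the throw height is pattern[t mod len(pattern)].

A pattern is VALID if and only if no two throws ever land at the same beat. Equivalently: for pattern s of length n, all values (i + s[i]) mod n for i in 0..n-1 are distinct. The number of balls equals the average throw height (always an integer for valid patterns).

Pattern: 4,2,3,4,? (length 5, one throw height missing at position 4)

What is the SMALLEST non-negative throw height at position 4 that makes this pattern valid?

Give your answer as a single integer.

i=0: (0 + 4) mod 5 = 4
i=1: (1 + 2) mod 5 = 3
i=2: (2 + 3) mod 5 = 0
i=3: (3 + 4) mod 5 = 2
i=4: s[i]=? (unknown)
Known residues: [0, 2, 3, 4]; need a permutation of 0..4, so missing residue r = 1
Need (4 + s) mod 5 = 1; smallest s = (1 - 4) mod 5 = 2

Answer: 2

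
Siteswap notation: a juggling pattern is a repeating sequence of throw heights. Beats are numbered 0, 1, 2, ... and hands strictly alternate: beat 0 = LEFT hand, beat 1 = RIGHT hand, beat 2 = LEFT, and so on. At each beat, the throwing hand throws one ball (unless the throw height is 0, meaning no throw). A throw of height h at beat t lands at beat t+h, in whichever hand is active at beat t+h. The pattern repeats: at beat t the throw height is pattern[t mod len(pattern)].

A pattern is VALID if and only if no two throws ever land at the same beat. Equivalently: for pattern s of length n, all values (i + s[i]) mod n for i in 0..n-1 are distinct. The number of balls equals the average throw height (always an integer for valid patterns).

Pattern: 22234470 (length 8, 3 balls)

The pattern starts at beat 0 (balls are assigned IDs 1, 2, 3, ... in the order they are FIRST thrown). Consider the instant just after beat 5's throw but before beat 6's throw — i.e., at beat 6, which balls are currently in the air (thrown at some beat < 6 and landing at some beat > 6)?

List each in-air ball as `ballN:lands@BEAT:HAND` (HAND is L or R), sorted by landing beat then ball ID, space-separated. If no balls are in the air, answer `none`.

Answer: ball1:lands@8:L ball3:lands@9:R

Derivation:
Beat 0 (L): throw ball1 h=2 -> lands@2:L; in-air after throw: [b1@2:L]
Beat 1 (R): throw ball2 h=2 -> lands@3:R; in-air after throw: [b1@2:L b2@3:R]
Beat 2 (L): throw ball1 h=2 -> lands@4:L; in-air after throw: [b2@3:R b1@4:L]
Beat 3 (R): throw ball2 h=3 -> lands@6:L; in-air after throw: [b1@4:L b2@6:L]
Beat 4 (L): throw ball1 h=4 -> lands@8:L; in-air after throw: [b2@6:L b1@8:L]
Beat 5 (R): throw ball3 h=4 -> lands@9:R; in-air after throw: [b2@6:L b1@8:L b3@9:R]
Beat 6 (L): throw ball2 h=7 -> lands@13:R; in-air after throw: [b1@8:L b3@9:R b2@13:R]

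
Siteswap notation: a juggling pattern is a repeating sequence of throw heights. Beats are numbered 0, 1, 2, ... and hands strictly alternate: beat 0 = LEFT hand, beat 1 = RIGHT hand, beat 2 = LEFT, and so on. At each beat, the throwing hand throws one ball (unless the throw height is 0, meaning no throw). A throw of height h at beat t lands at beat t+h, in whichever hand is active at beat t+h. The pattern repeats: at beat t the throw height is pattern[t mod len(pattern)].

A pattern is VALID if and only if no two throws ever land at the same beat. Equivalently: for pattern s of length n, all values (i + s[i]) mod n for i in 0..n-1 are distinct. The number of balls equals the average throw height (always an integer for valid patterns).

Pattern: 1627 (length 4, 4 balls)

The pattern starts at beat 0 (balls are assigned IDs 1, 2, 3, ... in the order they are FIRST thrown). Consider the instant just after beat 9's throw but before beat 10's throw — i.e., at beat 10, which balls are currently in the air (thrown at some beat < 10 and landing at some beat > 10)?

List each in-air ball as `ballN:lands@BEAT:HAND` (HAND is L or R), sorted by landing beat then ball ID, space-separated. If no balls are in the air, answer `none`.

Beat 0 (L): throw ball1 h=1 -> lands@1:R; in-air after throw: [b1@1:R]
Beat 1 (R): throw ball1 h=6 -> lands@7:R; in-air after throw: [b1@7:R]
Beat 2 (L): throw ball2 h=2 -> lands@4:L; in-air after throw: [b2@4:L b1@7:R]
Beat 3 (R): throw ball3 h=7 -> lands@10:L; in-air after throw: [b2@4:L b1@7:R b3@10:L]
Beat 4 (L): throw ball2 h=1 -> lands@5:R; in-air after throw: [b2@5:R b1@7:R b3@10:L]
Beat 5 (R): throw ball2 h=6 -> lands@11:R; in-air after throw: [b1@7:R b3@10:L b2@11:R]
Beat 6 (L): throw ball4 h=2 -> lands@8:L; in-air after throw: [b1@7:R b4@8:L b3@10:L b2@11:R]
Beat 7 (R): throw ball1 h=7 -> lands@14:L; in-air after throw: [b4@8:L b3@10:L b2@11:R b1@14:L]
Beat 8 (L): throw ball4 h=1 -> lands@9:R; in-air after throw: [b4@9:R b3@10:L b2@11:R b1@14:L]
Beat 9 (R): throw ball4 h=6 -> lands@15:R; in-air after throw: [b3@10:L b2@11:R b1@14:L b4@15:R]
Beat 10 (L): throw ball3 h=2 -> lands@12:L; in-air after throw: [b2@11:R b3@12:L b1@14:L b4@15:R]

Answer: ball2:lands@11:R ball1:lands@14:L ball4:lands@15:R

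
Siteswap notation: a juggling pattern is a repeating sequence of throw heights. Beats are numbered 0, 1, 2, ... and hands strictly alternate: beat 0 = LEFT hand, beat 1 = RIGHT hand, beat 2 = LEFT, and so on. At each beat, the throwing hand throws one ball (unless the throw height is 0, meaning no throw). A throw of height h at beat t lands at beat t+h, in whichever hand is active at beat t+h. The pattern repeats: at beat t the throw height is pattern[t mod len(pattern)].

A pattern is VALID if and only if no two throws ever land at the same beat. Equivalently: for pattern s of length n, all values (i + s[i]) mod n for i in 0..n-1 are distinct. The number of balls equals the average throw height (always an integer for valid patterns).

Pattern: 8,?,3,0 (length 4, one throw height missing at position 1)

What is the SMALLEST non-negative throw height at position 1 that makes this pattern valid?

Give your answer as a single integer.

Answer: 1

Derivation:
i=0: (0 + 8) mod 4 = 0
i=1: s[i]=? (unknown)
i=2: (2 + 3) mod 4 = 1
i=3: (3 + 0) mod 4 = 3
Known residues: [0, 1, 3]; need a permutation of 0..3, so missing residue r = 2
Need (1 + s) mod 4 = 2; smallest s = (2 - 1) mod 4 = 1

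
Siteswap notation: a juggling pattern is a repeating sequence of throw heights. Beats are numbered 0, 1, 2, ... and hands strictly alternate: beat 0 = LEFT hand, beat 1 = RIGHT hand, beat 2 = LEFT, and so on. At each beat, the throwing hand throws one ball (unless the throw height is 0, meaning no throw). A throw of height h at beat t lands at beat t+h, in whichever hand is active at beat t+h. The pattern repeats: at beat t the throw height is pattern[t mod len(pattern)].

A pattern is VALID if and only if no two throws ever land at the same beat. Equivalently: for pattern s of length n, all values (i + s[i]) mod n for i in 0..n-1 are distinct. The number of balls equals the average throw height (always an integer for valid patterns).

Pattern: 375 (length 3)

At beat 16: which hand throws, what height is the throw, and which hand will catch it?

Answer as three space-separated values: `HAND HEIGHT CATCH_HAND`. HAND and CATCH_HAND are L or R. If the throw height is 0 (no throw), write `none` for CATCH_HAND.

Beat 16: 16 mod 2 = 0, so hand = L
Throw height = pattern[16 mod 3] = pattern[1] = 7
Lands at beat 16+7=23, 23 mod 2 = 1, so catch hand = R

Answer: L 7 R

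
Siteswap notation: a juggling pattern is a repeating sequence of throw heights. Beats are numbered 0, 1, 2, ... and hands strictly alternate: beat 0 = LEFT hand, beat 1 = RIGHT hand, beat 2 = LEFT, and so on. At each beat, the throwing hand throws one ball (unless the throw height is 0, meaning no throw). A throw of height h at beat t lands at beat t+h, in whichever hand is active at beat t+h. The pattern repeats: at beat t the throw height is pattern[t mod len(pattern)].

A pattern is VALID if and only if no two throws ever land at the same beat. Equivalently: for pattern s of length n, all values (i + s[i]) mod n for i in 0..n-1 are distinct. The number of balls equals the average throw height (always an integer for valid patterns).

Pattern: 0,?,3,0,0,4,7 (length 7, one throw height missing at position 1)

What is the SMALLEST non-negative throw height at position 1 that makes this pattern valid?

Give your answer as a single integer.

Answer: 0

Derivation:
i=0: (0 + 0) mod 7 = 0
i=1: s[i]=? (unknown)
i=2: (2 + 3) mod 7 = 5
i=3: (3 + 0) mod 7 = 3
i=4: (4 + 0) mod 7 = 4
i=5: (5 + 4) mod 7 = 2
i=6: (6 + 7) mod 7 = 6
Known residues: [0, 2, 3, 4, 5, 6]; need a permutation of 0..6, so missing residue r = 1
Need (1 + s) mod 7 = 1; smallest s = (1 - 1) mod 7 = 0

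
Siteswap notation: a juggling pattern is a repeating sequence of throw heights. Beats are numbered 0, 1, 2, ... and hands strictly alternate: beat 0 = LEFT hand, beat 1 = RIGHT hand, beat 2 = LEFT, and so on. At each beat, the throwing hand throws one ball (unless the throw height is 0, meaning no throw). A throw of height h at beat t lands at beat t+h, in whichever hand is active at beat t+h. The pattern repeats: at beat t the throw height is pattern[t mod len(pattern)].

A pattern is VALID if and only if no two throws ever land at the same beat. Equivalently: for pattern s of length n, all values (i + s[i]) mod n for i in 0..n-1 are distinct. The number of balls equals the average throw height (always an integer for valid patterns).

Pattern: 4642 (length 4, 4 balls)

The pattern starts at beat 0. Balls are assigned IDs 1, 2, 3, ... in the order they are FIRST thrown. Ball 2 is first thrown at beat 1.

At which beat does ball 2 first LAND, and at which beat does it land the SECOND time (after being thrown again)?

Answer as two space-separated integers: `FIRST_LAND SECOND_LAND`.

Beat 0 (L): throw ball1 h=4 -> lands@4:L; in-air after throw: [b1@4:L]
Beat 1 (R): throw ball2 h=6 -> lands@7:R; in-air after throw: [b1@4:L b2@7:R]
Beat 2 (L): throw ball3 h=4 -> lands@6:L; in-air after throw: [b1@4:L b3@6:L b2@7:R]
Beat 3 (R): throw ball4 h=2 -> lands@5:R; in-air after throw: [b1@4:L b4@5:R b3@6:L b2@7:R]
Beat 4 (L): throw ball1 h=4 -> lands@8:L; in-air after throw: [b4@5:R b3@6:L b2@7:R b1@8:L]
Beat 5 (R): throw ball4 h=6 -> lands@11:R; in-air after throw: [b3@6:L b2@7:R b1@8:L b4@11:R]
Beat 6 (L): throw ball3 h=4 -> lands@10:L; in-air after throw: [b2@7:R b1@8:L b3@10:L b4@11:R]
Beat 7 (R): throw ball2 h=2 -> lands@9:R; in-air after throw: [b1@8:L b2@9:R b3@10:L b4@11:R]
Beat 8 (L): throw ball1 h=4 -> lands@12:L; in-air after throw: [b2@9:R b3@10:L b4@11:R b1@12:L]
Beat 9 (R): throw ball2 h=6 -> lands@15:R; in-air after throw: [b3@10:L b4@11:R b1@12:L b2@15:R]
Ball 2: thrown@1 h=6 -> first land @7; rethrown@7 h=2 -> second land @9

Answer: 7 9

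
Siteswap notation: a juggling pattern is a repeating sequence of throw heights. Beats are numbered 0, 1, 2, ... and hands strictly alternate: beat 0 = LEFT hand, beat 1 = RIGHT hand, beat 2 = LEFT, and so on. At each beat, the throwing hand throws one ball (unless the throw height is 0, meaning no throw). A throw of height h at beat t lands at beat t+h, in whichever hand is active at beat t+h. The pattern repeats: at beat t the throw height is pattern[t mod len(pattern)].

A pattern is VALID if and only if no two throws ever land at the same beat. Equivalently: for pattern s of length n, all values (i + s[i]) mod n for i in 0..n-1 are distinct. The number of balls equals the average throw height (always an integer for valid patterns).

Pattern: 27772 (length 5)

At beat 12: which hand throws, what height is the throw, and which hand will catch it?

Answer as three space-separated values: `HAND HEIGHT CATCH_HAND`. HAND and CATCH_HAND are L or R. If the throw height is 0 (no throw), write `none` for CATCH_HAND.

Beat 12: 12 mod 2 = 0, so hand = L
Throw height = pattern[12 mod 5] = pattern[2] = 7
Lands at beat 12+7=19, 19 mod 2 = 1, so catch hand = R

Answer: L 7 R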